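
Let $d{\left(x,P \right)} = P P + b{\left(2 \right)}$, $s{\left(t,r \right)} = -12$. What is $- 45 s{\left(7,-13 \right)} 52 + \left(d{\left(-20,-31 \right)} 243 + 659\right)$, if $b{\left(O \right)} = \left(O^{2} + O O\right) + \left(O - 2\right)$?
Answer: $264206$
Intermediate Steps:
$b{\left(O \right)} = -2 + O + 2 O^{2}$ ($b{\left(O \right)} = \left(O^{2} + O^{2}\right) + \left(O - 2\right) = 2 O^{2} + \left(-2 + O\right) = -2 + O + 2 O^{2}$)
$d{\left(x,P \right)} = 8 + P^{2}$ ($d{\left(x,P \right)} = P P + \left(-2 + 2 + 2 \cdot 2^{2}\right) = P^{2} + \left(-2 + 2 + 2 \cdot 4\right) = P^{2} + \left(-2 + 2 + 8\right) = P^{2} + 8 = 8 + P^{2}$)
$- 45 s{\left(7,-13 \right)} 52 + \left(d{\left(-20,-31 \right)} 243 + 659\right) = \left(-45\right) \left(-12\right) 52 + \left(\left(8 + \left(-31\right)^{2}\right) 243 + 659\right) = 540 \cdot 52 + \left(\left(8 + 961\right) 243 + 659\right) = 28080 + \left(969 \cdot 243 + 659\right) = 28080 + \left(235467 + 659\right) = 28080 + 236126 = 264206$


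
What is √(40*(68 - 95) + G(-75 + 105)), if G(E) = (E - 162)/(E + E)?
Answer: I*√27055/5 ≈ 32.897*I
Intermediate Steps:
G(E) = (-162 + E)/(2*E) (G(E) = (-162 + E)/((2*E)) = (-162 + E)*(1/(2*E)) = (-162 + E)/(2*E))
√(40*(68 - 95) + G(-75 + 105)) = √(40*(68 - 95) + (-162 + (-75 + 105))/(2*(-75 + 105))) = √(40*(-27) + (½)*(-162 + 30)/30) = √(-1080 + (½)*(1/30)*(-132)) = √(-1080 - 11/5) = √(-5411/5) = I*√27055/5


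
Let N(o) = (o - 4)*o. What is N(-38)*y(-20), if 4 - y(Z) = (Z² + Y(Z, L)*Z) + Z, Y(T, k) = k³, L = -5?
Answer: -4590096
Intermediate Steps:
N(o) = o*(-4 + o) (N(o) = (-4 + o)*o = o*(-4 + o))
y(Z) = 4 - Z² + 124*Z (y(Z) = 4 - ((Z² + (-5)³*Z) + Z) = 4 - ((Z² - 125*Z) + Z) = 4 - (Z² - 124*Z) = 4 + (-Z² + 124*Z) = 4 - Z² + 124*Z)
N(-38)*y(-20) = (-38*(-4 - 38))*(4 - 1*(-20)² + 124*(-20)) = (-38*(-42))*(4 - 1*400 - 2480) = 1596*(4 - 400 - 2480) = 1596*(-2876) = -4590096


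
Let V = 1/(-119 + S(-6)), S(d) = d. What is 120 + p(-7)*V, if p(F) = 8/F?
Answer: 105008/875 ≈ 120.01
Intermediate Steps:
V = -1/125 (V = 1/(-119 - 6) = 1/(-125) = -1/125 ≈ -0.0080000)
120 + p(-7)*V = 120 + (8/(-7))*(-1/125) = 120 + (8*(-⅐))*(-1/125) = 120 - 8/7*(-1/125) = 120 + 8/875 = 105008/875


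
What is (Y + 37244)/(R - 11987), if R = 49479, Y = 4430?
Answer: 20837/18746 ≈ 1.1115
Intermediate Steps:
(Y + 37244)/(R - 11987) = (4430 + 37244)/(49479 - 11987) = 41674/37492 = 41674*(1/37492) = 20837/18746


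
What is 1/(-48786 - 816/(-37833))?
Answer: -12611/615239974 ≈ -2.0498e-5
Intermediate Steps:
1/(-48786 - 816/(-37833)) = 1/(-48786 - 816*(-1/37833)) = 1/(-48786 + 272/12611) = 1/(-615239974/12611) = -12611/615239974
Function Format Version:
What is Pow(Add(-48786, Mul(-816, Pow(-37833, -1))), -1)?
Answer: Rational(-12611, 615239974) ≈ -2.0498e-5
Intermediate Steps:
Pow(Add(-48786, Mul(-816, Pow(-37833, -1))), -1) = Pow(Add(-48786, Mul(-816, Rational(-1, 37833))), -1) = Pow(Add(-48786, Rational(272, 12611)), -1) = Pow(Rational(-615239974, 12611), -1) = Rational(-12611, 615239974)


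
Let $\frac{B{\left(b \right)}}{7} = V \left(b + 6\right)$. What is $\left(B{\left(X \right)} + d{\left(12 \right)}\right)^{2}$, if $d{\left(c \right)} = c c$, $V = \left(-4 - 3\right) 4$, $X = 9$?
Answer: $7817616$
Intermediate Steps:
$V = -28$ ($V = \left(-7\right) 4 = -28$)
$d{\left(c \right)} = c^{2}$
$B{\left(b \right)} = -1176 - 196 b$ ($B{\left(b \right)} = 7 \left(- 28 \left(b + 6\right)\right) = 7 \left(- 28 \left(6 + b\right)\right) = 7 \left(-168 - 28 b\right) = -1176 - 196 b$)
$\left(B{\left(X \right)} + d{\left(12 \right)}\right)^{2} = \left(\left(-1176 - 1764\right) + 12^{2}\right)^{2} = \left(\left(-1176 - 1764\right) + 144\right)^{2} = \left(-2940 + 144\right)^{2} = \left(-2796\right)^{2} = 7817616$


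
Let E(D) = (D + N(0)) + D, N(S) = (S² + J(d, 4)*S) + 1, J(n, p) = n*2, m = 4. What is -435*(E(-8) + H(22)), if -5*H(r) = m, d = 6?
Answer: 6873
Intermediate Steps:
J(n, p) = 2*n
N(S) = 1 + S² + 12*S (N(S) = (S² + (2*6)*S) + 1 = (S² + 12*S) + 1 = 1 + S² + 12*S)
H(r) = -⅘ (H(r) = -⅕*4 = -⅘)
E(D) = 1 + 2*D (E(D) = (D + (1 + 0² + 12*0)) + D = (D + (1 + 0 + 0)) + D = (D + 1) + D = (1 + D) + D = 1 + 2*D)
-435*(E(-8) + H(22)) = -435*((1 + 2*(-8)) - ⅘) = -435*((1 - 16) - ⅘) = -435*(-15 - ⅘) = -435*(-79/5) = 6873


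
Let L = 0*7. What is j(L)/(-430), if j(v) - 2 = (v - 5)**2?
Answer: -27/430 ≈ -0.062791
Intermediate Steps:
L = 0
j(v) = 2 + (-5 + v)**2 (j(v) = 2 + (v - 5)**2 = 2 + (-5 + v)**2)
j(L)/(-430) = (2 + (-5 + 0)**2)/(-430) = (2 + (-5)**2)*(-1/430) = (2 + 25)*(-1/430) = 27*(-1/430) = -27/430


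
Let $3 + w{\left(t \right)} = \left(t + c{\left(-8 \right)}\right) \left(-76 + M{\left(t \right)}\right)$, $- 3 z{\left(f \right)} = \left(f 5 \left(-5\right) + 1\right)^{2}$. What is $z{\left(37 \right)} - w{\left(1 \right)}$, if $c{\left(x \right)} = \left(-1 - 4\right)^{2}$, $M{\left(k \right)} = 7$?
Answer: $-282795$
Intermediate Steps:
$z{\left(f \right)} = - \frac{\left(1 - 25 f\right)^{2}}{3}$ ($z{\left(f \right)} = - \frac{\left(f 5 \left(-5\right) + 1\right)^{2}}{3} = - \frac{\left(5 f \left(-5\right) + 1\right)^{2}}{3} = - \frac{\left(- 25 f + 1\right)^{2}}{3} = - \frac{\left(1 - 25 f\right)^{2}}{3}$)
$c{\left(x \right)} = 25$ ($c{\left(x \right)} = \left(-5\right)^{2} = 25$)
$w{\left(t \right)} = -1728 - 69 t$ ($w{\left(t \right)} = -3 + \left(t + 25\right) \left(-76 + 7\right) = -3 + \left(25 + t\right) \left(-69\right) = -3 - \left(1725 + 69 t\right) = -1728 - 69 t$)
$z{\left(37 \right)} - w{\left(1 \right)} = - \frac{\left(-1 + 25 \cdot 37\right)^{2}}{3} - \left(-1728 - 69\right) = - \frac{\left(-1 + 925\right)^{2}}{3} - \left(-1728 - 69\right) = - \frac{924^{2}}{3} - -1797 = \left(- \frac{1}{3}\right) 853776 + 1797 = -284592 + 1797 = -282795$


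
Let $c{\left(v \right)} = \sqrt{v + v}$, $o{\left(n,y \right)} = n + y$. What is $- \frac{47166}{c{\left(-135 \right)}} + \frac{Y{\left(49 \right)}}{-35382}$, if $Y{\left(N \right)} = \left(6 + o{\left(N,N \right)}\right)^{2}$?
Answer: $- \frac{5408}{17691} + \frac{7861 i \sqrt{30}}{15} \approx -0.30569 + 2870.4 i$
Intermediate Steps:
$Y{\left(N \right)} = \left(6 + 2 N\right)^{2}$ ($Y{\left(N \right)} = \left(6 + \left(N + N\right)\right)^{2} = \left(6 + 2 N\right)^{2}$)
$c{\left(v \right)} = \sqrt{2} \sqrt{v}$ ($c{\left(v \right)} = \sqrt{2 v} = \sqrt{2} \sqrt{v}$)
$- \frac{47166}{c{\left(-135 \right)}} + \frac{Y{\left(49 \right)}}{-35382} = - \frac{47166}{\sqrt{2} \sqrt{-135}} + \frac{4 \left(3 + 49\right)^{2}}{-35382} = - \frac{47166}{\sqrt{2} \cdot 3 i \sqrt{15}} + 4 \cdot 52^{2} \left(- \frac{1}{35382}\right) = - \frac{47166}{3 i \sqrt{30}} + 4 \cdot 2704 \left(- \frac{1}{35382}\right) = - 47166 \left(- \frac{i \sqrt{30}}{90}\right) + 10816 \left(- \frac{1}{35382}\right) = \frac{7861 i \sqrt{30}}{15} - \frac{5408}{17691} = - \frac{5408}{17691} + \frac{7861 i \sqrt{30}}{15}$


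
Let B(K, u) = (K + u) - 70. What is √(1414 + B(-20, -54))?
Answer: √1270 ≈ 35.637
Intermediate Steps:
B(K, u) = -70 + K + u
√(1414 + B(-20, -54)) = √(1414 + (-70 - 20 - 54)) = √(1414 - 144) = √1270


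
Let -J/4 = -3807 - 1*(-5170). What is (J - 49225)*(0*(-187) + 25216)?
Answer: -1378735232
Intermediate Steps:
J = -5452 (J = -4*(-3807 - 1*(-5170)) = -4*(-3807 + 5170) = -4*1363 = -5452)
(J - 49225)*(0*(-187) + 25216) = (-5452 - 49225)*(0*(-187) + 25216) = -54677*(0 + 25216) = -54677*25216 = -1378735232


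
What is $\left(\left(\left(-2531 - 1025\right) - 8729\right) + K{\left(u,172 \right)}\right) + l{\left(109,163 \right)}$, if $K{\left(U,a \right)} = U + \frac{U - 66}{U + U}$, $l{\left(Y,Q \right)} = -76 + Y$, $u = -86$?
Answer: $- \frac{530496}{43} \approx -12337.0$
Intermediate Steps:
$K{\left(U,a \right)} = U + \frac{-66 + U}{2 U}$
$\left(\left(\left(-2531 - 1025\right) - 8729\right) + K{\left(u,172 \right)}\right) + l{\left(109,163 \right)} = \left(\left(\left(-2531 - 1025\right) - 8729\right) - \left(\frac{171}{2} - \frac{33}{86}\right)\right) + \left(-76 + 109\right) = \left(\left(-3556 - 8729\right) - \frac{3660}{43}\right) + 33 = \left(-12285 + \left(\frac{1}{2} - 86 + \frac{33}{86}\right)\right) + 33 = \left(-12285 - \frac{3660}{43}\right) + 33 = - \frac{531915}{43} + 33 = - \frac{530496}{43}$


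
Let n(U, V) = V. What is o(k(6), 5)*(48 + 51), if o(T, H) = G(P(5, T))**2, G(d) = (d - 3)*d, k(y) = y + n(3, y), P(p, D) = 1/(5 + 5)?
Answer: 83259/10000 ≈ 8.3259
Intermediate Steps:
P(p, D) = 1/10
k(y) = 2*y (k(y) = y + y = 2*y)
G(d) = d*(-3 + d) (G(d) = (-3 + d)*d = d*(-3 + d))
o(T, H) = 841/10000 (o(T, H) = ((-3 + 1/10)/10)**2 = ((1/10)*(-29/10))**2 = (-29/100)**2 = 841/10000)
o(k(6), 5)*(48 + 51) = 841*(48 + 51)/10000 = (841/10000)*99 = 83259/10000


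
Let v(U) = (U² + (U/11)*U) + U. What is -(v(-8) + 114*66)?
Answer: -83444/11 ≈ -7585.8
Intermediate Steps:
v(U) = U + 12*U²/11 (v(U) = (U² + (U*(1/11))*U) + U = (U² + (U/11)*U) + U = (U² + U²/11) + U = 12*U²/11 + U = U + 12*U²/11)
-(v(-8) + 114*66) = -((1/11)*(-8)*(11 + 12*(-8)) + 114*66) = -((1/11)*(-8)*(11 - 96) + 7524) = -((1/11)*(-8)*(-85) + 7524) = -(680/11 + 7524) = -1*83444/11 = -83444/11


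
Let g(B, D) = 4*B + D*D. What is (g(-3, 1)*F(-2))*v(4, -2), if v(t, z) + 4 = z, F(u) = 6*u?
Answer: -792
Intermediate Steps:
g(B, D) = D**2 + 4*B (g(B, D) = 4*B + D**2 = D**2 + 4*B)
v(t, z) = -4 + z
(g(-3, 1)*F(-2))*v(4, -2) = ((1**2 + 4*(-3))*(6*(-2)))*(-4 - 2) = ((1 - 12)*(-12))*(-6) = -11*(-12)*(-6) = 132*(-6) = -792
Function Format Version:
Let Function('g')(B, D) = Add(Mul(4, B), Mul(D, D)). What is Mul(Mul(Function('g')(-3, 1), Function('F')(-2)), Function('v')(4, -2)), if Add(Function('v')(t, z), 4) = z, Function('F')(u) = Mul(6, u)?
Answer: -792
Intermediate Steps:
Function('g')(B, D) = Add(Pow(D, 2), Mul(4, B)) (Function('g')(B, D) = Add(Mul(4, B), Pow(D, 2)) = Add(Pow(D, 2), Mul(4, B)))
Function('v')(t, z) = Add(-4, z)
Mul(Mul(Function('g')(-3, 1), Function('F')(-2)), Function('v')(4, -2)) = Mul(Mul(Add(Pow(1, 2), Mul(4, -3)), Mul(6, -2)), Add(-4, -2)) = Mul(Mul(Add(1, -12), -12), -6) = Mul(Mul(-11, -12), -6) = Mul(132, -6) = -792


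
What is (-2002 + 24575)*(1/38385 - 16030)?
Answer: -13889427595577/38385 ≈ -3.6185e+8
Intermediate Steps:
(-2002 + 24575)*(1/38385 - 16030) = 22573*(1/38385 - 16030) = 22573*(-615311549/38385) = -13889427595577/38385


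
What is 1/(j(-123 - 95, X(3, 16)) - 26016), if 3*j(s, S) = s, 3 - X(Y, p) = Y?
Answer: -3/78266 ≈ -3.8331e-5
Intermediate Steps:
X(Y, p) = 3 - Y
j(s, S) = s/3
1/(j(-123 - 95, X(3, 16)) - 26016) = 1/((-123 - 95)/3 - 26016) = 1/((1/3)*(-218) - 26016) = 1/(-218/3 - 26016) = 1/(-78266/3) = -3/78266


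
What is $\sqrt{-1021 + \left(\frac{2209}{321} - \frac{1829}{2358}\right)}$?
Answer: $\frac{i \sqrt{7178494111070}}{84102} \approx 31.857 i$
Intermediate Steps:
$\sqrt{-1021 + \left(\frac{2209}{321} - \frac{1829}{2358}\right)} = \sqrt{-1021 + \frac{1540571}{252306}} = \sqrt{- \frac{256063855}{252306}} = \frac{i \sqrt{7178494111070}}{84102}$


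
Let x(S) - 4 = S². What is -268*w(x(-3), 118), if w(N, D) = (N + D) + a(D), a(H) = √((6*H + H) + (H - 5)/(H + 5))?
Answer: -35108 - 268*√12510453/123 ≈ -42815.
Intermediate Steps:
x(S) = 4 + S²
a(H) = √(7*H + (-5 + H)/(5 + H))
w(N, D) = D + N + √((-5 + D + 7*D*(5 + D))/(5 + D)) (w(N, D) = (N + D) + √((-5 + D + 7*D*(5 + D))/(5 + D)) = (D + N) + √((-5 + D + 7*D*(5 + D))/(5 + D)) = D + N + √((-5 + D + 7*D*(5 + D))/(5 + D)))
-268*w(x(-3), 118) = -268*(118 + (4 + (-3)²) + √((-5 + 118 + 7*118*(5 + 118))/(5 + 118))) = -268*(118 + (4 + 9) + √((-5 + 118 + 7*118*123)/123)) = -268*(118 + 13 + √((-5 + 118 + 101598)/123)) = -268*(118 + 13 + √((1/123)*101711)) = -268*(118 + 13 + √(101711/123)) = -268*(118 + 13 + √12510453/123) = -268*(131 + √12510453/123) = -35108 - 268*√12510453/123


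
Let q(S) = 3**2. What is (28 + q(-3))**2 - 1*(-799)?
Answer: 2168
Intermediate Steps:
q(S) = 9
(28 + q(-3))**2 - 1*(-799) = (28 + 9)**2 - 1*(-799) = 37**2 + 799 = 1369 + 799 = 2168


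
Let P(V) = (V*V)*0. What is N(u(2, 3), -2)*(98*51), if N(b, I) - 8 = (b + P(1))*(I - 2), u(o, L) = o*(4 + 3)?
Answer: -239904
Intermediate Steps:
u(o, L) = 7*o (u(o, L) = o*7 = 7*o)
P(V) = 0 (P(V) = V²*0 = 0)
N(b, I) = 8 + b*(-2 + I) (N(b, I) = 8 + (b + 0)*(I - 2) = 8 + b*(-2 + I))
N(u(2, 3), -2)*(98*51) = (8 - 14*2 - 14*2)*(98*51) = (8 - 2*14 - 2*14)*4998 = (8 - 28 - 28)*4998 = -48*4998 = -239904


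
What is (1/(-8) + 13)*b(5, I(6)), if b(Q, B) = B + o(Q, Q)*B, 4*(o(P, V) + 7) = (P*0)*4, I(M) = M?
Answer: -927/2 ≈ -463.50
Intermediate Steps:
o(P, V) = -7 (o(P, V) = -7 + ((P*0)*4)/4 = -7 + (0*4)/4 = -7 + (¼)*0 = -7 + 0 = -7)
b(Q, B) = -6*B (b(Q, B) = B - 7*B = -6*B)
(1/(-8) + 13)*b(5, I(6)) = (1/(-8) + 13)*(-6*6) = (-⅛ + 13)*(-36) = (103/8)*(-36) = -927/2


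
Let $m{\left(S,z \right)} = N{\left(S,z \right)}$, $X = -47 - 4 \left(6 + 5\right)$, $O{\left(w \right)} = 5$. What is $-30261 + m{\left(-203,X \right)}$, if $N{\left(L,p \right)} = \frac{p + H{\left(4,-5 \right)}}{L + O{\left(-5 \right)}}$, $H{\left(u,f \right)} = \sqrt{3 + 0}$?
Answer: $- \frac{5991587}{198} - \frac{\sqrt{3}}{198} \approx -30261.0$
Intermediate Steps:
$H{\left(u,f \right)} = \sqrt{3}$
$N{\left(L,p \right)} = \frac{p + \sqrt{3}}{5 + L}$ ($N{\left(L,p \right)} = \frac{p + \sqrt{3}}{L + 5} = \frac{p + \sqrt{3}}{5 + L}$)
$X = -91$ ($X = -47 - 4 \cdot 11 = -47 - 44 = -91$)
$m{\left(S,z \right)} = \frac{z + \sqrt{3}}{5 + S}$
$-30261 + m{\left(-203,X \right)} = -30261 + \frac{-91 + \sqrt{3}}{5 - 203} = -30261 + \frac{-91 + \sqrt{3}}{-198} = -30261 - \frac{-91 + \sqrt{3}}{198} = -30261 + \left(\frac{91}{198} - \frac{\sqrt{3}}{198}\right) = - \frac{5991587}{198} - \frac{\sqrt{3}}{198}$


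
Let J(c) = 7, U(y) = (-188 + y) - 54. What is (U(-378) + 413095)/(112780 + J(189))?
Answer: 412475/112787 ≈ 3.6571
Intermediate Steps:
U(y) = -242 + y
(U(-378) + 413095)/(112780 + J(189)) = ((-242 - 378) + 413095)/(112780 + 7) = (-620 + 413095)/112787 = 412475*(1/112787) = 412475/112787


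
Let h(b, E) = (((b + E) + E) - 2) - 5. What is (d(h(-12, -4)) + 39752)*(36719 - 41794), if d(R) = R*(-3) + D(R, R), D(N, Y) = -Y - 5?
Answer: -202264125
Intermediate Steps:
D(N, Y) = -5 - Y
h(b, E) = -7 + b + 2*E (h(b, E) = (((E + b) + E) - 2) - 5 = ((b + 2*E) - 2) - 5 = (-2 + b + 2*E) - 5 = -7 + b + 2*E)
d(R) = -5 - 4*R (d(R) = R*(-3) + (-5 - R) = -3*R + (-5 - R) = -5 - 4*R)
(d(h(-12, -4)) + 39752)*(36719 - 41794) = ((-5 - 4*(-7 - 12 + 2*(-4))) + 39752)*(36719 - 41794) = ((-5 - 4*(-7 - 12 - 8)) + 39752)*(-5075) = ((-5 - 4*(-27)) + 39752)*(-5075) = ((-5 + 108) + 39752)*(-5075) = (103 + 39752)*(-5075) = 39855*(-5075) = -202264125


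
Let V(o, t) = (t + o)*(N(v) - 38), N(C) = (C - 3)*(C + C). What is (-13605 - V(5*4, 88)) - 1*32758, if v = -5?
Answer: -50899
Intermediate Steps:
N(C) = 2*C*(-3 + C) (N(C) = (-3 + C)*(2*C) = 2*C*(-3 + C))
V(o, t) = 42*o + 42*t (V(o, t) = (t + o)*(2*(-5)*(-3 - 5) - 38) = (o + t)*(2*(-5)*(-8) - 38) = (o + t)*(80 - 38) = (o + t)*42 = 42*o + 42*t)
(-13605 - V(5*4, 88)) - 1*32758 = (-13605 - (42*(5*4) + 42*88)) - 1*32758 = (-13605 - (42*20 + 3696)) - 32758 = (-13605 - (840 + 3696)) - 32758 = (-13605 - 1*4536) - 32758 = (-13605 - 4536) - 32758 = -18141 - 32758 = -50899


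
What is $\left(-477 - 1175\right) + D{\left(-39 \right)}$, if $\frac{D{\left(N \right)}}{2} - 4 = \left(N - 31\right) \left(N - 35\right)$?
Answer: $8716$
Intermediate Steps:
$D{\left(N \right)} = 8 + 2 \left(-35 + N\right) \left(-31 + N\right)$ ($D{\left(N \right)} = 8 + 2 \left(N - 31\right) \left(N - 35\right) = 8 + 2 \left(-31 + N\right) \left(-35 + N\right) = 8 + 2 \left(-35 + N\right) \left(-31 + N\right)$)
$\left(-477 - 1175\right) + D{\left(-39 \right)} = \left(-477 - 1175\right) + \left(2178 - -5148 + 2 \left(-39\right)^{2}\right) = -1652 + \left(2178 + 5148 + 2 \cdot 1521\right) = -1652 + \left(2178 + 5148 + 3042\right) = -1652 + 10368 = 8716$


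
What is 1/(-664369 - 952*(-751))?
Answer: 1/50583 ≈ 1.9769e-5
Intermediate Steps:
1/(-664369 - 952*(-751)) = 1/(-664369 + 714952) = 1/50583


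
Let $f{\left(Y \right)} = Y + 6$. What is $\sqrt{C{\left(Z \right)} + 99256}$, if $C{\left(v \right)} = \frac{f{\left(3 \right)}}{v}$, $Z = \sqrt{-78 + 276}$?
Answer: $\frac{\sqrt{48039904 + 66 \sqrt{22}}}{22} \approx 315.05$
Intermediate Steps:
$Z = 3 \sqrt{22}$ ($Z = \sqrt{198} = 3 \sqrt{22} \approx 14.071$)
$f{\left(Y \right)} = 6 + Y$
$C{\left(v \right)} = \frac{9}{v}$ ($C{\left(v \right)} = \frac{6 + 3}{v} = \frac{9}{v}$)
$\sqrt{C{\left(Z \right)} + 99256} = \sqrt{\frac{9}{3 \sqrt{22}} + 99256} = \sqrt{9 \frac{\sqrt{22}}{66} + 99256} = \sqrt{\frac{3 \sqrt{22}}{22} + 99256} = \sqrt{99256 + \frac{3 \sqrt{22}}{22}}$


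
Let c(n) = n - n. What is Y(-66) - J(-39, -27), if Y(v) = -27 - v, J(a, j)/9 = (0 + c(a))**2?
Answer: 39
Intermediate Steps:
c(n) = 0
J(a, j) = 0 (J(a, j) = 9*(0 + 0)**2 = 9*0**2 = 9*0 = 0)
Y(-66) - J(-39, -27) = (-27 - 1*(-66)) - 1*0 = (-27 + 66) + 0 = 39 + 0 = 39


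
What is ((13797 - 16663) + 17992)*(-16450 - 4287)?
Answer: -313667862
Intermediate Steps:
((13797 - 16663) + 17992)*(-16450 - 4287) = (-2866 + 17992)*(-20737) = 15126*(-20737) = -313667862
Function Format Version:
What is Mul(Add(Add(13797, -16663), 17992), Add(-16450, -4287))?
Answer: -313667862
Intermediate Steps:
Mul(Add(Add(13797, -16663), 17992), Add(-16450, -4287)) = Mul(Add(-2866, 17992), -20737) = Mul(15126, -20737) = -313667862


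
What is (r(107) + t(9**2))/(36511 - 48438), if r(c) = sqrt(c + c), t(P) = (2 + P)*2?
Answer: -166/11927 - sqrt(214)/11927 ≈ -0.015145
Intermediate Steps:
t(P) = 4 + 2*P
r(c) = sqrt(2)*sqrt(c) (r(c) = sqrt(2*c) = sqrt(2)*sqrt(c))
(r(107) + t(9**2))/(36511 - 48438) = (sqrt(2)*sqrt(107) + (4 + 2*9**2))/(36511 - 48438) = (sqrt(214) + (4 + 2*81))/(-11927) = (sqrt(214) + (4 + 162))*(-1/11927) = (sqrt(214) + 166)*(-1/11927) = (166 + sqrt(214))*(-1/11927) = -166/11927 - sqrt(214)/11927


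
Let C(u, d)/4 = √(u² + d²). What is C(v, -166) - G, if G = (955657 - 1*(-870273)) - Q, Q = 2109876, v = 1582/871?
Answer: 283946 + 8*√5226903530/871 ≈ 2.8461e+5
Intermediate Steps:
v = 1582/871 (v = 1582*(1/871) = 1582/871 ≈ 1.8163)
G = -283946 (G = (955657 - 1*(-870273)) - 1*2109876 = (955657 + 870273) - 2109876 = 1825930 - 2109876 = -283946)
C(u, d) = 4*√(d² + u²) (C(u, d) = 4*√(u² + d²) = 4*√(d² + u²))
C(v, -166) - G = 4*√((-166)² + (1582/871)²) - 1*(-283946) = 4*√(27556 + 2502724/758641) + 283946 = 4*√(20907614120/758641) + 283946 = 4*(2*√5226903530/871) + 283946 = 8*√5226903530/871 + 283946 = 283946 + 8*√5226903530/871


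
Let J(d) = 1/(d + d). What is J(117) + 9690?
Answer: 2267461/234 ≈ 9690.0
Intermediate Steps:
J(d) = 1/(2*d)
J(117) + 9690 = (½)/117 + 9690 = (½)*(1/117) + 9690 = 1/234 + 9690 = 2267461/234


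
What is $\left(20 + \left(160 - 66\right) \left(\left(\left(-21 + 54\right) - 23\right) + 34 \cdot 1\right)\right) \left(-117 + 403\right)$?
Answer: $1188616$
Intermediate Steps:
$\left(20 + \left(160 - 66\right) \left(\left(\left(-21 + 54\right) - 23\right) + 34 \cdot 1\right)\right) \left(-117 + 403\right) = \left(20 + 94 \left(\left(33 - 23\right) + 34\right)\right) 286 = \left(20 + 94 \left(10 + 34\right)\right) 286 = \left(20 + 94 \cdot 44\right) 286 = \left(20 + 4136\right) 286 = 4156 \cdot 286 = 1188616$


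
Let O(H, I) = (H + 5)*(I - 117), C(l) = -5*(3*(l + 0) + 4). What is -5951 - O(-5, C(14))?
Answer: -5951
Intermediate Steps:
C(l) = -20 - 15*l (C(l) = -5*(3*l + 4) = -5*(4 + 3*l) = -20 - 15*l)
O(H, I) = (-117 + I)*(5 + H) (O(H, I) = (5 + H)*(-117 + I) = (-117 + I)*(5 + H))
-5951 - O(-5, C(14)) = -5951 - (-585 - 117*(-5) + 5*(-20 - 15*14) - 5*(-20 - 15*14)) = -5951 - (-585 + 585 + 5*(-20 - 210) - 5*(-20 - 210)) = -5951 - (-585 + 585 + 5*(-230) - 5*(-230)) = -5951 - (-585 + 585 - 1150 + 1150) = -5951 - 1*0 = -5951 + 0 = -5951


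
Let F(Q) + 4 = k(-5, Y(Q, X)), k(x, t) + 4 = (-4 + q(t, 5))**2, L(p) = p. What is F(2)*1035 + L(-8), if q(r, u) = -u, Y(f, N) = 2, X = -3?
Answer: 75547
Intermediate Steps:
k(x, t) = 77 (k(x, t) = -4 + (-4 - 1*5)**2 = -4 + (-4 - 5)**2 = -4 + (-9)**2 = -4 + 81 = 77)
F(Q) = 73 (F(Q) = -4 + 77 = 73)
F(2)*1035 + L(-8) = 73*1035 - 8 = 75555 - 8 = 75547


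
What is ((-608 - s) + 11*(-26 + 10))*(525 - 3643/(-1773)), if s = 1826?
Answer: -270995720/197 ≈ -1.3756e+6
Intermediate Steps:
((-608 - s) + 11*(-26 + 10))*(525 - 3643/(-1773)) = ((-608 - 1*1826) + 11*(-26 + 10))*(525 - 3643/(-1773)) = ((-608 - 1826) + 11*(-16))*(525 - 3643*(-1/1773)) = (-2434 - 176)*(525 + 3643/1773) = -2610*934468/1773 = -270995720/197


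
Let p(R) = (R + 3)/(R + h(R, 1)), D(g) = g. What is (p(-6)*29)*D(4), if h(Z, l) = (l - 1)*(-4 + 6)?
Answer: 58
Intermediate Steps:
h(Z, l) = -2 + 2*l (h(Z, l) = (-1 + l)*2 = -2 + 2*l)
p(R) = (3 + R)/R (p(R) = (R + 3)/(R + (-2 + 2*1)) = (3 + R)/(R + (-2 + 2)) = (3 + R)/(R + 0) = (3 + R)/R)
(p(-6)*29)*D(4) = (((3 - 6)/(-6))*29)*4 = (-⅙*(-3)*29)*4 = ((½)*29)*4 = (29/2)*4 = 58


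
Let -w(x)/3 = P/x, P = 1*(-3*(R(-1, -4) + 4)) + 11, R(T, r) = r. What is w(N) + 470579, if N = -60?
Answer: 9411591/20 ≈ 4.7058e+5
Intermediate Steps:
P = 11 (P = 1*(-3*(-4 + 4)) + 11 = 1*(-3*0) + 11 = 1*0 + 11 = 0 + 11 = 11)
w(x) = -33/x
w(N) + 470579 = -33/(-60) + 470579 = -33*(-1/60) + 470579 = 11/20 + 470579 = 9411591/20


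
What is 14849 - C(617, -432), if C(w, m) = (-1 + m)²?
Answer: -172640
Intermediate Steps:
14849 - C(617, -432) = 14849 - (-1 - 432)² = 14849 - 1*(-433)² = 14849 - 1*187489 = 14849 - 187489 = -172640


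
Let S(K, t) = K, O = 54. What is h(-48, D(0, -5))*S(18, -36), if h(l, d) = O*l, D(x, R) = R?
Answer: -46656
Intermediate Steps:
h(l, d) = 54*l
h(-48, D(0, -5))*S(18, -36) = (54*(-48))*18 = -2592*18 = -46656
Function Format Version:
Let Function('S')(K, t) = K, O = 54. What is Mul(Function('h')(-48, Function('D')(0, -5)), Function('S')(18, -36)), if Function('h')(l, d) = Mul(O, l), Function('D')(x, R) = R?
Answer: -46656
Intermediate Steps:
Function('h')(l, d) = Mul(54, l)
Mul(Function('h')(-48, Function('D')(0, -5)), Function('S')(18, -36)) = Mul(Mul(54, -48), 18) = Mul(-2592, 18) = -46656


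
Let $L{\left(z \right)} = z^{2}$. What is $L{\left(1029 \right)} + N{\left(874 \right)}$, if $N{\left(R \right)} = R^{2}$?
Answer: $1822717$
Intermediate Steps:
$L{\left(1029 \right)} + N{\left(874 \right)} = 1029^{2} + 874^{2} = 1058841 + 763876 = 1822717$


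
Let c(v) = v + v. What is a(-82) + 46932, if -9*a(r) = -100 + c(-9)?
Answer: 422506/9 ≈ 46945.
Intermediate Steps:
c(v) = 2*v
a(r) = 118/9 (a(r) = -(-100 + 2*(-9))/9 = -(-100 - 18)/9 = -⅑*(-118) = 118/9)
a(-82) + 46932 = 118/9 + 46932 = 422506/9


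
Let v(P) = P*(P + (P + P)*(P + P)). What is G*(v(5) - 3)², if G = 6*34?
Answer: 55586736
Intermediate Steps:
G = 204
v(P) = P*(P + 4*P²) (v(P) = P*(P + (2*P)*(2*P)) = P*(P + 4*P²))
G*(v(5) - 3)² = 204*(5²*(1 + 4*5) - 3)² = 204*(25*(1 + 20) - 3)² = 204*(25*21 - 3)² = 204*(525 - 3)² = 204*522² = 204*272484 = 55586736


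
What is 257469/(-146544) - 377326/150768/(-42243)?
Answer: -34161190003069/19444229181072 ≈ -1.7569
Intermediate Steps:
257469/(-146544) - 377326/150768/(-42243) = 257469*(-1/146544) - 377326*1/150768*(-1/42243) = -85823/48848 - 188663/75384*(-1/42243) = -85823/48848 + 188663/3184446312 = -34161190003069/19444229181072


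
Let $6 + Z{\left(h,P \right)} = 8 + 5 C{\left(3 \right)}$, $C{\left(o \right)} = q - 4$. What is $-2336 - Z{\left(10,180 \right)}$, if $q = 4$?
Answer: $-2338$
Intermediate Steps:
$C{\left(o \right)} = 0$ ($C{\left(o \right)} = 4 - 4 = 0$)
$Z{\left(h,P \right)} = 2$ ($Z{\left(h,P \right)} = -6 + \left(8 + 5 \cdot 0\right) = -6 + \left(8 + 0\right) = -6 + 8 = 2$)
$-2336 - Z{\left(10,180 \right)} = -2336 - 2 = -2338$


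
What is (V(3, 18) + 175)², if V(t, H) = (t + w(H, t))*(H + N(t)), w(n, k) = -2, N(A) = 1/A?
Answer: 336400/9 ≈ 37378.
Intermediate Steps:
N(A) = 1/A
V(t, H) = (-2 + t)*(H + 1/t) (V(t, H) = (t - 2)*(H + 1/t) = (-2 + t)*(H + 1/t))
(V(3, 18) + 175)² = ((1 - 2*18 - 2/3 + 18*3) + 175)² = ((1 - 36 - 2*⅓ + 54) + 175)² = ((1 - 36 - ⅔ + 54) + 175)² = (55/3 + 175)² = (580/3)² = 336400/9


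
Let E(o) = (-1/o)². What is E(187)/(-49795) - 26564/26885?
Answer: -9251079588221/9362869845835 ≈ -0.98806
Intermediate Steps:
E(o) = o⁻²
E(187)/(-49795) - 26564/26885 = 1/(187²*(-49795)) - 26564/26885 = (1/34969)*(-1/49795) - 26564*1/26885 = -1/1741281355 - 26564/26885 = -9251079588221/9362869845835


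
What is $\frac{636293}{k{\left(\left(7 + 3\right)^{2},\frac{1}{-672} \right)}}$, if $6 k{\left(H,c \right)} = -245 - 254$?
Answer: $- \frac{3817758}{499} \approx -7650.8$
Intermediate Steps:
$k{\left(H,c \right)} = - \frac{499}{6}$ ($k{\left(H,c \right)} = \frac{-245 - 254}{6} = \frac{1}{6} \left(-499\right) = - \frac{499}{6}$)
$\frac{636293}{k{\left(\left(7 + 3\right)^{2},\frac{1}{-672} \right)}} = \frac{636293}{- \frac{499}{6}} = 636293 \left(- \frac{6}{499}\right) = - \frac{3817758}{499}$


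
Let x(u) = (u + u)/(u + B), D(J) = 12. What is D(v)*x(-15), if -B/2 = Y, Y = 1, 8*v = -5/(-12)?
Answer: 360/17 ≈ 21.176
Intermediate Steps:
v = 5/96 (v = (-5/(-12))/8 = (-5*(-1/12))/8 = (⅛)*(5/12) = 5/96 ≈ 0.052083)
B = -2 (B = -2*1 = -2)
x(u) = 2*u/(-2 + u) (x(u) = (u + u)/(u - 2) = (2*u)/(-2 + u) = 2*u/(-2 + u))
D(v)*x(-15) = 12*(2*(-15)/(-2 - 15)) = 12*(2*(-15)/(-17)) = 12*(2*(-15)*(-1/17)) = 12*(30/17) = 360/17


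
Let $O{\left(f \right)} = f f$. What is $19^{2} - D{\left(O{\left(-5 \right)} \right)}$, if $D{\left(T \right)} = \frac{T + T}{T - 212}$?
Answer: $\frac{67557}{187} \approx 361.27$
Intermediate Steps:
$O{\left(f \right)} = f^{2}$
$D{\left(T \right)} = \frac{2 T}{-212 + T}$
$19^{2} - D{\left(O{\left(-5 \right)} \right)} = 19^{2} - \frac{2 \left(-5\right)^{2}}{-212 + \left(-5\right)^{2}} = 361 - 2 \cdot 25 \frac{1}{-212 + 25} = 361 - 2 \cdot 25 \frac{1}{-187} = 361 - 2 \cdot 25 \left(- \frac{1}{187}\right) = 361 - - \frac{50}{187} = 361 + \frac{50}{187} = \frac{67557}{187}$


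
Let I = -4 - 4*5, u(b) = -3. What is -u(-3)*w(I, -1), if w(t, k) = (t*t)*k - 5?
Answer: -1743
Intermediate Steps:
I = -24 (I = -4 - 20 = -24)
w(t, k) = -5 + k*t² (w(t, k) = t²*k - 5 = k*t² - 5 = -5 + k*t²)
-u(-3)*w(I, -1) = -(-3)*(-5 - 1*(-24)²) = -(-3)*(-5 - 1*576) = -(-3)*(-5 - 576) = -(-3)*(-581) = -1*1743 = -1743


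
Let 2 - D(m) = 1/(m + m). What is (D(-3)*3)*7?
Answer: 91/2 ≈ 45.500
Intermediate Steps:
D(m) = 2 - 1/(2*m) (D(m) = 2 - 1/(m + m) = 2 - 1/(2*m))
(D(-3)*3)*7 = ((2 - ½/(-3))*3)*7 = ((2 - ½*(-⅓))*3)*7 = ((2 + ⅙)*3)*7 = ((13/6)*3)*7 = (13/2)*7 = 91/2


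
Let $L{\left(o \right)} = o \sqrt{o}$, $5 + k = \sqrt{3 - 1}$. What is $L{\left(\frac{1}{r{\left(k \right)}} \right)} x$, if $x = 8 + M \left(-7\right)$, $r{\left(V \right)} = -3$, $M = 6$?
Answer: $\frac{34 i \sqrt{3}}{9} \approx 6.5433 i$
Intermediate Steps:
$k = -5 + \sqrt{2}$ ($k = -5 + \sqrt{3 - 1} = -5 + \sqrt{2} \approx -3.5858$)
$L{\left(o \right)} = o^{\frac{3}{2}}$
$x = -34$ ($x = 8 + 6 \left(-7\right) = 8 - 42 = -34$)
$L{\left(\frac{1}{r{\left(k \right)}} \right)} x = \left(\frac{1}{-3}\right)^{\frac{3}{2}} \left(-34\right) = \left(- \frac{1}{3}\right)^{\frac{3}{2}} \left(-34\right) = - \frac{i \sqrt{3}}{9} \left(-34\right) = \frac{34 i \sqrt{3}}{9}$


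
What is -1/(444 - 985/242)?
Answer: -242/106463 ≈ -0.0022731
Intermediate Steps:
-1/(444 - 985/242) = -1/106463/242 = -1*242/106463 = -242/106463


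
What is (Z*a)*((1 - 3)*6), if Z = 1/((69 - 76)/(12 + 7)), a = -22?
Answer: -5016/7 ≈ -716.57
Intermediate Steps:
Z = -19/7 (Z = 1/(-7/19) = -19/7 ≈ -2.7143)
(Z*a)*((1 - 3)*6) = (-19/7*(-22))*((1 - 3)*6) = 418*(-2*6)/7 = (418/7)*(-12) = -5016/7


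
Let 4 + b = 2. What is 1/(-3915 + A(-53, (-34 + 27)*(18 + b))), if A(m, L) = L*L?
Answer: 1/8629 ≈ 0.00011589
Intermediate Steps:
b = -2 (b = -4 + 2 = -2)
A(m, L) = L²
1/(-3915 + A(-53, (-34 + 27)*(18 + b))) = 1/(-3915 + ((-34 + 27)*(18 - 2))²) = 1/(-3915 + (-7*16)²) = 1/(-3915 + (-112)²) = 1/(-3915 + 12544) = 1/8629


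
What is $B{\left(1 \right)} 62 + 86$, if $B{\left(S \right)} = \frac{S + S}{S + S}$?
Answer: $148$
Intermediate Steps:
$B{\left(S \right)} = 1$ ($B{\left(S \right)} = \frac{2 S}{2 S} = 2 S \frac{1}{2 S} = 1$)
$B{\left(1 \right)} 62 + 86 = 1 \cdot 62 + 86 = 62 + 86 = 148$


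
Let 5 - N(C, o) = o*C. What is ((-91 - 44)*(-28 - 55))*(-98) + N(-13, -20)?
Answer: -1098345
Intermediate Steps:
N(C, o) = 5 - C*o (N(C, o) = 5 - o*C = 5 - C*o)
((-91 - 44)*(-28 - 55))*(-98) + N(-13, -20) = ((-91 - 44)*(-28 - 55))*(-98) + (5 - 1*(-13)*(-20)) = -135*(-83)*(-98) + (5 - 260) = 11205*(-98) - 255 = -1098090 - 255 = -1098345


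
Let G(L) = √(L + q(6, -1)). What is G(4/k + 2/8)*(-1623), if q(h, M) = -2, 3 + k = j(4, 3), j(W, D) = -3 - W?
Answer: -1623*I*√215/10 ≈ -2379.8*I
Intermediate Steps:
k = -10 (k = -3 + (-3 - 1*4) = -3 + (-3 - 4) = -3 - 7 = -10)
G(L) = √(-2 + L) (G(L) = √(L - 2) = √(-2 + L))
G(4/k + 2/8)*(-1623) = √(-2 + (4/(-10) + 2/8))*(-1623) = √(-2 + (4*(-⅒) + 2*(⅛)))*(-1623) = √(-2 + (-⅖ + ¼))*(-1623) = √(-2 - 3/20)*(-1623) = √(-43/20)*(-1623) = (I*√215/10)*(-1623) = -1623*I*√215/10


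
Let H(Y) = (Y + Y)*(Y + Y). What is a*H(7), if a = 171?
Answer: 33516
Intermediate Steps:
H(Y) = 4*Y**2 (H(Y) = (2*Y)*(2*Y) = 4*Y**2)
a*H(7) = 171*(4*7**2) = 171*(4*49) = 171*196 = 33516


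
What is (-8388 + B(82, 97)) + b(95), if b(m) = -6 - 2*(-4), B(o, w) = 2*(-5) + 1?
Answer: -8395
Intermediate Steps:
B(o, w) = -9 (B(o, w) = -10 + 1 = -9)
b(m) = 2 (b(m) = -6 + 8 = 2)
(-8388 + B(82, 97)) + b(95) = (-8388 - 9) + 2 = -8397 + 2 = -8395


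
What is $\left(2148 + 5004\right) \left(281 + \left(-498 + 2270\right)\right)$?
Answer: $14683056$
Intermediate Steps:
$\left(2148 + 5004\right) \left(281 + \left(-498 + 2270\right)\right) = 7152 \left(281 + 1772\right) = 7152 \cdot 2053 = 14683056$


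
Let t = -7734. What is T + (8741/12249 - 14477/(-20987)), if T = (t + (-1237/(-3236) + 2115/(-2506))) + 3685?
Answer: -136111758628961453/33623962083684 ≈ -4048.1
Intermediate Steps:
T = -16419384801/4054708 (T = (-7734 + (-1237/(-3236) + 2115/(-2506))) + 3685 = (-7734 + (-1237*(-1/3236) + 2115*(-1/2506))) + 3685 = (-7734 + (1237/3236 - 2115/2506)) + 3685 = (-7734 - 1872109/4054708) + 3685 = -31360983781/4054708 + 3685 = -16419384801/4054708 ≈ -4049.5)
T + (8741/12249 - 14477/(-20987)) = -16419384801/4054708 + (8741/12249 - 14477/(-20987)) = -16419384801/4054708 + (8741*(1/12249) - 14477*(-1/20987)) = -16419384801/4054708 + (8741/12249 + 467/677) = -16419384801/4054708 + 11637940/8292573 = -136111758628961453/33623962083684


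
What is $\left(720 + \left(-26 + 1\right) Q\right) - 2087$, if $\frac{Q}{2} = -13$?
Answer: $-717$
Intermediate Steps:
$Q = -26$ ($Q = 2 \left(-13\right) = -26$)
$\left(720 + \left(-26 + 1\right) Q\right) - 2087 = \left(720 + \left(-26 + 1\right) \left(-26\right)\right) - 2087 = \left(720 - -650\right) - 2087 = \left(720 + 650\right) - 2087 = 1370 - 2087 = -717$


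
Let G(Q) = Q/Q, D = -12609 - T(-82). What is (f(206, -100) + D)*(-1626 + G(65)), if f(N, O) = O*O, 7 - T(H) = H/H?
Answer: 4249375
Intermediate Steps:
T(H) = 6 (T(H) = 7 - H/H = 7 - 1*1 = 7 - 1 = 6)
f(N, O) = O²
D = -12615 (D = -12609 - 1*6 = -12609 - 6 = -12615)
G(Q) = 1
(f(206, -100) + D)*(-1626 + G(65)) = ((-100)² - 12615)*(-1626 + 1) = (10000 - 12615)*(-1625) = -2615*(-1625) = 4249375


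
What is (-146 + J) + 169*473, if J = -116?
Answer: 79675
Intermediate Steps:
(-146 + J) + 169*473 = (-146 - 116) + 169*473 = -262 + 79937 = 79675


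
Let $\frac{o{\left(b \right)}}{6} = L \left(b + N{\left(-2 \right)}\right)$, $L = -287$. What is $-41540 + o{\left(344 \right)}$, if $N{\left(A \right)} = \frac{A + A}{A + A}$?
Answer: $-635630$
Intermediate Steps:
$N{\left(A \right)} = 1$ ($N{\left(A \right)} = \frac{2 A}{2 A} = 2 A \frac{1}{2 A} = 1$)
$o{\left(b \right)} = -1722 - 1722 b$ ($o{\left(b \right)} = 6 \left(- 287 \left(b + 1\right)\right) = 6 \left(- 287 \left(1 + b\right)\right) = 6 \left(-287 - 287 b\right) = -1722 - 1722 b$)
$-41540 + o{\left(344 \right)} = -41540 - 594090 = -635630$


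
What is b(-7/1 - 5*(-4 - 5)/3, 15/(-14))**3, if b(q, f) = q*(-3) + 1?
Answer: -12167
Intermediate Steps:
b(q, f) = 1 - 3*q (b(q, f) = -3*q + 1 = 1 - 3*q)
b(-7/1 - 5*(-4 - 5)/3, 15/(-14))**3 = (1 - 3*(-7/1 - 5*(-4 - 5)/3))**3 = (1 - 3*(-7*1 - 5*(-9)*(1/3)))**3 = (1 - 3*(-7 + 45*(1/3)))**3 = (1 - 3*(-7 + 15))**3 = (1 - 3*8)**3 = (1 - 24)**3 = (-23)**3 = -12167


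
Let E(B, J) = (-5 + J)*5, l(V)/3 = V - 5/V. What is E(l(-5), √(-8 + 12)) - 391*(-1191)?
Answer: 465666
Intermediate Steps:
l(V) = -15/V + 3*V (l(V) = 3*(V - 5/V) = -15/V + 3*V)
E(B, J) = -25 + 5*J
E(l(-5), √(-8 + 12)) - 391*(-1191) = (-25 + 5*√(-8 + 12)) - 391*(-1191) = (-25 + 5*√4) + 465681 = (-25 + 5*2) + 465681 = (-25 + 10) + 465681 = -15 + 465681 = 465666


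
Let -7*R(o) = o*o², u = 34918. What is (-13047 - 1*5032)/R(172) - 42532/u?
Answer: -106001446341/88839213632 ≈ -1.1932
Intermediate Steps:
R(o) = -o³/7 (R(o) = -o*o²/7 = -o³/7)
(-13047 - 1*5032)/R(172) - 42532/u = (-13047 - 1*5032)/((-⅐*172³)) - 42532/34918 = (-13047 - 5032)/((-⅐*5088448)) - 42532*1/34918 = -18079/(-5088448/7) - 21266/17459 = -18079*(-7/5088448) - 21266/17459 = 126553/5088448 - 21266/17459 = -106001446341/88839213632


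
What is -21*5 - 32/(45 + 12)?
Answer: -6017/57 ≈ -105.56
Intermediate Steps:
-21*5 - 32/(45 + 12) = -105 - 32/57 = -6017/57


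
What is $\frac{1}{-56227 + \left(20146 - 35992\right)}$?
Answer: $- \frac{1}{72073} \approx -1.3875 \cdot 10^{-5}$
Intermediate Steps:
$\frac{1}{-56227 + \left(20146 - 35992\right)} = \frac{1}{-56227 - 15846} = \frac{1}{-72073} = - \frac{1}{72073}$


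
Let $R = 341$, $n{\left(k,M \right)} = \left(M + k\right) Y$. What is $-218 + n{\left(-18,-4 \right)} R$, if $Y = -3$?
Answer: $22288$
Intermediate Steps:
$n{\left(k,M \right)} = - 3 M - 3 k$ ($n{\left(k,M \right)} = \left(M + k\right) \left(-3\right) = - 3 M - 3 k$)
$-218 + n{\left(-18,-4 \right)} R = -218 + \left(\left(-3\right) \left(-4\right) - -54\right) 341 = -218 + \left(12 + 54\right) 341 = -218 + 66 \cdot 341 = -218 + 22506 = 22288$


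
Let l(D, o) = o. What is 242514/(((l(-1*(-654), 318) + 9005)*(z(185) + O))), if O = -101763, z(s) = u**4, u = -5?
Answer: -121257/471454787 ≈ -0.00025720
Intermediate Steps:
z(s) = 625 (z(s) = (-5)**4 = 625)
242514/(((l(-1*(-654), 318) + 9005)*(z(185) + O))) = 242514/(((318 + 9005)*(625 - 101763))) = 242514/((9323*(-101138))) = 242514/(-942909574) = 242514*(-1/942909574) = -121257/471454787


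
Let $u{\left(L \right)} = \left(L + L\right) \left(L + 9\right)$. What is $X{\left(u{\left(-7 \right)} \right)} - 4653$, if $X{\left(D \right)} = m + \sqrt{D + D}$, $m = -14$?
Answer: $-4667 + 2 i \sqrt{14} \approx -4667.0 + 7.4833 i$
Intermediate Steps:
$u{\left(L \right)} = 2 L \left(9 + L\right)$
$X{\left(D \right)} = -14 + \sqrt{2} \sqrt{D}$ ($X{\left(D \right)} = -14 + \sqrt{D + D} = -14 + \sqrt{2 D} = -14 + \sqrt{2} \sqrt{D}$)
$X{\left(u{\left(-7 \right)} \right)} - 4653 = \left(-14 + \sqrt{2} \sqrt{2 \left(-7\right) \left(9 - 7\right)}\right) - 4653 = \left(-14 + \sqrt{2} \sqrt{2 \left(-7\right) 2}\right) - 4653 = \left(-14 + \sqrt{2} \sqrt{-28}\right) - 4653 = \left(-14 + \sqrt{2} \cdot 2 i \sqrt{7}\right) - 4653 = \left(-14 + 2 i \sqrt{14}\right) - 4653 = -4667 + 2 i \sqrt{14}$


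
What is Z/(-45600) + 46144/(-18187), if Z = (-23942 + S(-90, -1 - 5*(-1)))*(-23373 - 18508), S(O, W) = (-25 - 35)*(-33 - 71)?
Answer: -6742768033897/414663600 ≈ -16261.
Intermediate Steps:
S(O, W) = 6240 (S(O, W) = -60*(-104) = 6240)
Z = 741377462 (Z = (-23942 + 6240)*(-23373 - 18508) = -17702*(-41881) = 741377462)
Z/(-45600) + 46144/(-18187) = 741377462/(-45600) + 46144/(-18187) = 741377462*(-1/45600) + 46144*(-1/18187) = -370688731/22800 - 46144/18187 = -6742768033897/414663600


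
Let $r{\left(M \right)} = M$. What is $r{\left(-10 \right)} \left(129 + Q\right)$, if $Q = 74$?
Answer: $-2030$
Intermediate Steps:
$r{\left(-10 \right)} \left(129 + Q\right) = - 10 \left(129 + 74\right) = \left(-10\right) 203 = -2030$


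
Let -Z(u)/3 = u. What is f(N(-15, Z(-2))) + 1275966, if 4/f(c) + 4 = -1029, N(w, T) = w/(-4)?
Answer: 1318072874/1033 ≈ 1.2760e+6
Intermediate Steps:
Z(u) = -3*u
N(w, T) = -w/4 (N(w, T) = w*(-¼) = -w/4)
f(c) = -4/1033 (f(c) = 4/(-4 - 1029) = 4/(-1033) = 4*(-1/1033) = -4/1033)
f(N(-15, Z(-2))) + 1275966 = -4/1033 + 1275966 = 1318072874/1033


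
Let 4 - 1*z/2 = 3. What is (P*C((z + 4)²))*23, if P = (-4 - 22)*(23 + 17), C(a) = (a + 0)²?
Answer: -31000320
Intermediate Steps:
z = 2 (z = 8 - 2*3 = 8 - 6 = 2)
C(a) = a²
P = -1040 (P = -26*40 = -1040)
(P*C((z + 4)²))*23 = -1040*(2 + 4)⁴*23 = -1040*(6²)²*23 = -1040*36²*23 = -1040*1296*23 = -1347840*23 = -31000320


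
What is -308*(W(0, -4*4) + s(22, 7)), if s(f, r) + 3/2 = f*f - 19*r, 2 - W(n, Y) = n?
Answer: -108262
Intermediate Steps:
W(n, Y) = 2 - n
s(f, r) = -3/2 + f² - 19*r (s(f, r) = -3/2 + (f*f - 19*r) = -3/2 + (f² - 19*r) = -3/2 + f² - 19*r)
-308*(W(0, -4*4) + s(22, 7)) = -308*((2 - 1*0) + (-3/2 + 22² - 19*7)) = -308*((2 + 0) + (-3/2 + 484 - 133)) = -308*(2 + 699/2) = -308*703/2 = -108262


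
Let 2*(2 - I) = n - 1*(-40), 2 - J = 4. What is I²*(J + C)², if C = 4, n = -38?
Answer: 4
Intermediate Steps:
J = -2 (J = 2 - 1*4 = 2 - 4 = -2)
I = 1 (I = 2 - (-38 - 1*(-40))/2 = 2 - (-38 + 40)/2 = 2 - ½*2 = 2 - 1 = 1)
I²*(J + C)² = 1²*(-2 + 4)² = 1*2² = 1*4 = 4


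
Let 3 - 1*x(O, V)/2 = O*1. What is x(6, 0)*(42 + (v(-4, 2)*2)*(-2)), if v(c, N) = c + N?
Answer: -300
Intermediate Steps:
x(O, V) = 6 - 2*O
v(c, N) = N + c
x(6, 0)*(42 + (v(-4, 2)*2)*(-2)) = (6 - 2*6)*(42 + ((2 - 4)*2)*(-2)) = (6 - 12)*(42 - 2*2*(-2)) = -6*(42 - 4*(-2)) = -6*(42 + 8) = -6*50 = -300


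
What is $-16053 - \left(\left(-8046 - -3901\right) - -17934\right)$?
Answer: $-29842$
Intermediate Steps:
$-16053 - \left(\left(-8046 - -3901\right) - -17934\right) = -16053 - \left(\left(-8046 + 3901\right) + 17934\right) = -16053 - \left(-4145 + 17934\right) = -16053 - 13789 = -29842$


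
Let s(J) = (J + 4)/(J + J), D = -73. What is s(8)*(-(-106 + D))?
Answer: 537/4 ≈ 134.25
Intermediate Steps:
s(J) = (4 + J)/(2*J) (s(J) = (4 + J)/((2*J)) = (4 + J)*(1/(2*J)) = (4 + J)/(2*J))
s(8)*(-(-106 + D)) = ((½)*(4 + 8)/8)*(-(-106 - 73)) = ((½)*(⅛)*12)*(-1*(-179)) = (¾)*179 = 537/4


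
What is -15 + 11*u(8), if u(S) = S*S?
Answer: 689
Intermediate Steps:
u(S) = S²
-15 + 11*u(8) = -15 + 11*8² = -15 + 11*64 = -15 + 704 = 689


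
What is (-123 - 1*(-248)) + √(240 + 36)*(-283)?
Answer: 125 - 566*√69 ≈ -4576.5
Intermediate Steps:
(-123 - 1*(-248)) + √(240 + 36)*(-283) = (-123 + 248) + √276*(-283) = 125 + (2*√69)*(-283) = 125 - 566*√69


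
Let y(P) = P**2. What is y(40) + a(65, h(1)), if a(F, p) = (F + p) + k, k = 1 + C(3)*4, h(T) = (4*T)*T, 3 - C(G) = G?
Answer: 1670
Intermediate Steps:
C(G) = 3 - G
h(T) = 4*T**2
k = 1 (k = 1 + (3 - 1*3)*4 = 1 + (3 - 3)*4 = 1 + 0*4 = 1 + 0 = 1)
a(F, p) = 1 + F + p (a(F, p) = (F + p) + 1 = 1 + F + p)
y(40) + a(65, h(1)) = 40**2 + (1 + 65 + 4*1**2) = 1600 + (1 + 65 + 4*1) = 1600 + (1 + 65 + 4) = 1600 + 70 = 1670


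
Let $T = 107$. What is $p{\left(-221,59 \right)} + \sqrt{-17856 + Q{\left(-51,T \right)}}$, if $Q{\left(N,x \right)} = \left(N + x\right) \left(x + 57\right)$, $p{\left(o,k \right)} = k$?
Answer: $59 + 4 i \sqrt{542} \approx 59.0 + 93.124 i$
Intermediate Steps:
$Q{\left(N,x \right)} = \left(57 + x\right) \left(N + x\right)$ ($Q{\left(N,x \right)} = \left(N + x\right) \left(57 + x\right) = \left(57 + x\right) \left(N + x\right)$)
$p{\left(-221,59 \right)} + \sqrt{-17856 + Q{\left(-51,T \right)}} = 59 + \sqrt{-17856 + \left(107^{2} + 57 \left(-51\right) + 57 \cdot 107 - 5457\right)} = 59 + \sqrt{-17856 + \left(11449 - 2907 + 6099 - 5457\right)} = 59 + \sqrt{-17856 + 9184} = 59 + \sqrt{-8672} = 59 + 4 i \sqrt{542}$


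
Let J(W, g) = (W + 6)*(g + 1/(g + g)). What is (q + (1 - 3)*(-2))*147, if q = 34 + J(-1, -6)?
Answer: 4459/4 ≈ 1114.8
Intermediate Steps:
J(W, g) = (6 + W)*(g + 1/(2*g))
q = 43/12 (q = 34 + (½)*(6 - 1 + 2*(-6)²*(6 - 1))/(-6) = 34 + (½)*(-⅙)*(6 - 1 + 2*36*5) = 34 + (½)*(-⅙)*(6 - 1 + 360) = 34 + (½)*(-⅙)*365 = 34 - 365/12 = 43/12 ≈ 3.5833)
(q + (1 - 3)*(-2))*147 = (43/12 + (1 - 3)*(-2))*147 = (43/12 - 2*(-2))*147 = (43/12 + 4)*147 = (91/12)*147 = 4459/4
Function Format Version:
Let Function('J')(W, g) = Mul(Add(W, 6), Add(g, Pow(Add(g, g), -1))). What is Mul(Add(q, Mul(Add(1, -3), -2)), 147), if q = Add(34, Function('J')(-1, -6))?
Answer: Rational(4459, 4) ≈ 1114.8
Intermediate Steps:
Function('J')(W, g) = Mul(Add(6, W), Add(g, Mul(Rational(1, 2), Pow(g, -1)))) (Function('J')(W, g) = Mul(Add(6, W), Add(g, Pow(Mul(2, g), -1))) = Mul(Add(6, W), Add(g, Mul(Rational(1, 2), Pow(g, -1)))))
q = Rational(43, 12) (q = Add(34, Mul(Rational(1, 2), Pow(-6, -1), Add(6, -1, Mul(2, Pow(-6, 2), Add(6, -1))))) = Add(34, Mul(Rational(1, 2), Rational(-1, 6), Add(6, -1, Mul(2, 36, 5)))) = Add(34, Mul(Rational(1, 2), Rational(-1, 6), Add(6, -1, 360))) = Add(34, Mul(Rational(1, 2), Rational(-1, 6), 365)) = Add(34, Rational(-365, 12)) = Rational(43, 12) ≈ 3.5833)
Mul(Add(q, Mul(Add(1, -3), -2)), 147) = Mul(Add(Rational(43, 12), Mul(Add(1, -3), -2)), 147) = Mul(Add(Rational(43, 12), Mul(-2, -2)), 147) = Mul(Add(Rational(43, 12), 4), 147) = Mul(Rational(91, 12), 147) = Rational(4459, 4)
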